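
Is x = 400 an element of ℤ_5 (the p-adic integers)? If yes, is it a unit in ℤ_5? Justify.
x ∈ ℤ_5 but not a unit; v_5(x) = 2 > 0

ℤ_5 = {x ∈ ℚ_5 : v_5(x) ≥ 0} and ℤ_5^× = {x ∈ ℤ_5 : v_5(x) = 0}. Here v_5(400) = v_5(num) − v_5(den) = 2; compare against these criteria.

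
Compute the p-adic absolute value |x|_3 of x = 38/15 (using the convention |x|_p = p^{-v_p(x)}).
|38/15|_3 = 3

Step 1 — compute v_3(x) by factoring powers of 3 out of the numerator and denominator: v_3(38/15) = -1. Step 2 — apply |x|_p = p^{-v_p(x)} = 3^{1} = 3.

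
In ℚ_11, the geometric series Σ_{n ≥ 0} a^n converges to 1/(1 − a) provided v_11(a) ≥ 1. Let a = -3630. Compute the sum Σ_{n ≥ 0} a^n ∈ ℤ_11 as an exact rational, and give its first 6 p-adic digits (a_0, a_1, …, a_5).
Σ a^n = 1/(1 − a) = 1/3631;  first 6 digits = (1, 0, 3, 8, 8, 4)

v_11(a) = 2 ≥ 1, so the series converges in ℤ_11 to 1/(1 − a) = 1/(1 − (-3630)) = 1/3631. Expand this rational in ℤ_11: compute digits iteratively via d_i = x_i mod 11, x_{i+1} = (x_i − d_i)/11. The first 6 digits are (1, 0, 3, 8, 8, 4).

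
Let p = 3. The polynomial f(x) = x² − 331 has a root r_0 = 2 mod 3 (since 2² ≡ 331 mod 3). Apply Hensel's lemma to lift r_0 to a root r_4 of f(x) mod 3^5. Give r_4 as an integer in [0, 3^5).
r_4 = 149 (mod 243)

Hensel's recurrence: r_{i+1} = r_i − f(r_i)·(f′(r_i))^{-1} mod 3^{i+2}, with f′(x) = 2x. Iterate:
  r_0 = 2 (mod 3)
  r_1 = 5 (mod 9)
  r_2 = 14 (mod 27)
  r_3 = 68 (mod 81)
  r_4 = 149 (mod 243)
Final: r_4 = 149, and one checks f(r_4) ≡ 0 mod 3^5.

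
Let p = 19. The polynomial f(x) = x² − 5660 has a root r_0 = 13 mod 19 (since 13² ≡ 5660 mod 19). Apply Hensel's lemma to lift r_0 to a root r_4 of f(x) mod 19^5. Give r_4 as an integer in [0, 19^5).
r_4 = 2107284 (mod 2476099)

Hensel's recurrence: r_{i+1} = r_i − f(r_i)·(f′(r_i))^{-1} mod 19^{i+2}, with f′(x) = 2x. Iterate:
  r_0 = 13 (mod 19)
  r_1 = 127 (mod 361)
  r_2 = 1571 (mod 6859)
  r_3 = 22148 (mod 130321)
  r_4 = 2107284 (mod 2476099)
Final: r_4 = 2107284, and one checks f(r_4) ≡ 0 mod 19^5.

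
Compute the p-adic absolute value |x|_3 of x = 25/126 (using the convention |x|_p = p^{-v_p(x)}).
|25/126|_3 = 9

Step 1 — compute v_3(x) by factoring powers of 3 out of the numerator and denominator: v_3(25/126) = -2. Step 2 — apply |x|_p = p^{-v_p(x)} = 3^{2} = 9.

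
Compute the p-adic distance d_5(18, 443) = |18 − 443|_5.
d_5(18, 443) = 1/25

Step 1 — x − y = 18 − 443 = -425. Step 2 — v_5(-425) = 2 (factor: -425 = −(5^2 · 17); the sign does not affect v_p). Step 3 — |x − y|_5 = 5^{-2} = 1/25.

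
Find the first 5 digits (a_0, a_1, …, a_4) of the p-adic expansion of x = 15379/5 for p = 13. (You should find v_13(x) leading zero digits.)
(a_0, …, a_4) = (0, 0, 0, 4, 5)

v_13(15379/5) = 3, so a_0 = ... = a_2 = 0. Factor out: x = 13^3 · u with u = 7/5 a unit in ℤ_13. Expand u iteratively via a_{v+i} = u_i mod 13, u_{i+1} = (u_i − a_{v+i})/13:
  u_0 = 7/5;  a_3 = 4;  u_1 = (u_0 − 4)/13 = -1/5
  u_1 = -1/5;  a_4 = 5;  u_2 = (u_1 − 5)/13 = -2/5
Digits: (0, 0, 0, 4, 5).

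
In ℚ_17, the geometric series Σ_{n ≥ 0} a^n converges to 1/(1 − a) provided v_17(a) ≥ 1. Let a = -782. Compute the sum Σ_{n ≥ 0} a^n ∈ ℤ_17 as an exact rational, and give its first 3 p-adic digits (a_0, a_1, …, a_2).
Σ a^n = 1/(1 − a) = 1/783;  first 3 digits = (1, 5, 5)

v_17(a) = 1 ≥ 1, so the series converges in ℤ_17 to 1/(1 − a) = 1/(1 − (-782)) = 1/783. Expand this rational in ℤ_17: compute digits iteratively via d_i = x_i mod 17, x_{i+1} = (x_i − d_i)/17. The first 3 digits are (1, 5, 5).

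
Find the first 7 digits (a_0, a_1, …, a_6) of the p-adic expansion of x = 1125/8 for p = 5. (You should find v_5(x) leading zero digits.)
(a_0, …, a_6) = (0, 0, 0, 3, 4, 1, 4)

v_5(1125/8) = 3, so a_0 = ... = a_2 = 0. Factor out: x = 5^3 · u with u = 9/8 a unit in ℤ_5. Expand u iteratively via a_{v+i} = u_i mod 5, u_{i+1} = (u_i − a_{v+i})/5:
  u_0 = 9/8;  a_3 = 3;  u_1 = (u_0 − 3)/5 = -3/8
  u_1 = -3/8;  a_4 = 4;  u_2 = (u_1 − 4)/5 = -7/8
  u_2 = -7/8;  a_5 = 1;  u_3 = (u_2 − 1)/5 = -3/8
  u_3 = -3/8;  a_6 = 4;  u_4 = (u_3 − 4)/5 = -7/8
Digits: (0, 0, 0, 3, 4, 1, 4).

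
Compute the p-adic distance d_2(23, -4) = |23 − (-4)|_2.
d_2(23, -4) = 1

Step 1 — x − y = 23 − (-4) = 27. Step 2 — v_2(27) = 0 (factor: 27 = (2^0 · 27); the sign does not affect v_p). Step 3 — |x − y|_2 = 2^{0} = 1.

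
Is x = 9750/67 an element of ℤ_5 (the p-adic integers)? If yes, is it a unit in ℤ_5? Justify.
x ∈ ℤ_5 but not a unit; v_5(x) = 3 > 0

ℤ_5 = {x ∈ ℚ_5 : v_5(x) ≥ 0} and ℤ_5^× = {x ∈ ℤ_5 : v_5(x) = 0}. Here v_5(9750/67) = v_5(num) − v_5(den) = 3; compare against these criteria.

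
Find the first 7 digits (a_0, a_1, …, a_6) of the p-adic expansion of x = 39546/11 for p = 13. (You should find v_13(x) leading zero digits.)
(a_0, …, a_6) = (0, 0, 0, 4, 1, 7, 3)

v_13(39546/11) = 3, so a_0 = ... = a_2 = 0. Factor out: x = 13^3 · u with u = 18/11 a unit in ℤ_13. Expand u iteratively via a_{v+i} = u_i mod 13, u_{i+1} = (u_i − a_{v+i})/13:
  u_0 = 18/11;  a_3 = 4;  u_1 = (u_0 − 4)/13 = -2/11
  u_1 = -2/11;  a_4 = 1;  u_2 = (u_1 − 1)/13 = -1/11
  u_2 = -1/11;  a_5 = 7;  u_3 = (u_2 − 7)/13 = -6/11
  u_3 = -6/11;  a_6 = 3;  u_4 = (u_3 − 3)/13 = -3/11
Digits: (0, 0, 0, 4, 1, 7, 3).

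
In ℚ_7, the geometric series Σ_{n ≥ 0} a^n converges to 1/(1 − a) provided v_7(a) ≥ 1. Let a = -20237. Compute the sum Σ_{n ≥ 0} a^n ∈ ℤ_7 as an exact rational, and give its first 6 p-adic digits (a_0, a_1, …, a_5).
Σ a^n = 1/(1 − a) = 1/20238;  first 6 digits = (1, 0, 0, 4, 5, 5)

v_7(a) = 3 ≥ 1, so the series converges in ℤ_7 to 1/(1 − a) = 1/(1 − (-20237)) = 1/20238. Expand this rational in ℤ_7: compute digits iteratively via d_i = x_i mod 7, x_{i+1} = (x_i − d_i)/7. The first 6 digits are (1, 0, 0, 4, 5, 5).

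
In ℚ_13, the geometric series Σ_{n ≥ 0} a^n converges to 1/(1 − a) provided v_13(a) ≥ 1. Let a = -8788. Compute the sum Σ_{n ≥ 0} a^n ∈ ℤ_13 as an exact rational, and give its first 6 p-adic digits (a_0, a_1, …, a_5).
Σ a^n = 1/(1 − a) = 1/8789;  first 6 digits = (1, 0, 0, 9, 12, 12)

v_13(a) = 3 ≥ 1, so the series converges in ℤ_13 to 1/(1 − a) = 1/(1 − (-8788)) = 1/8789. Expand this rational in ℤ_13: compute digits iteratively via d_i = x_i mod 13, x_{i+1} = (x_i − d_i)/13. The first 6 digits are (1, 0, 0, 9, 12, 12).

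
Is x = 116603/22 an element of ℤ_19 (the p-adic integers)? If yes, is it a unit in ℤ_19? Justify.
x ∈ ℤ_19 but not a unit; v_19(x) = 3 > 0

ℤ_19 = {x ∈ ℚ_19 : v_19(x) ≥ 0} and ℤ_19^× = {x ∈ ℤ_19 : v_19(x) = 0}. Here v_19(116603/22) = v_19(num) − v_19(den) = 3; compare against these criteria.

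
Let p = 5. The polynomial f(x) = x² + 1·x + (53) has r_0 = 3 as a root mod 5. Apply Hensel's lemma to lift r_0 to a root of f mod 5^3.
r_2 = 8 (mod 125)

Hensel: r_{i+1} = r_i − f(r_i)·(f′(r_i))^{-1} mod 5^{i+2}, f′(x) = 2x + 1. Iterate:
  r_0 = 3 (mod 5)
  r_1 = 8 (mod 25)
  r_2 = 8 (mod 125)
Final: r = 8 satisfies f(r) ≡ 0 mod 5^3.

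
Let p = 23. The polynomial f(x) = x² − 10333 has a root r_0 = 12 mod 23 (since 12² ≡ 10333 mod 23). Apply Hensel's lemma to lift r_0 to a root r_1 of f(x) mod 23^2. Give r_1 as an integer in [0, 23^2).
r_1 = 150 (mod 529)

Hensel's recurrence: r_{i+1} = r_i − f(r_i)·(f′(r_i))^{-1} mod 23^{i+2}, with f′(x) = 2x. Iterate:
  r_0 = 12 (mod 23)
  r_1 = 150 (mod 529)
Final: r_1 = 150, and one checks f(r_1) ≡ 0 mod 23^2.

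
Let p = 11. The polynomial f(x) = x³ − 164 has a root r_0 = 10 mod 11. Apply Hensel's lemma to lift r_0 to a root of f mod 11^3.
r_2 = 417 (mod 1331)

Hensel: r_{i+1} = r_i − f(r_i)/f′(r_i) mod 11^{i+2}, where f′(x) = 3x². Iterate:
  r_0 = 10 (mod 11)
  r_1 = 54 (mod 121)
  r_2 = 417 (mod 1331)
Final: r = 417 with f(r) ≡ 0 mod 11^3.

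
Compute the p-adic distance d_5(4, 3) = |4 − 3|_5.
d_5(4, 3) = 1

Step 1 — x − y = 4 − 3 = 1. Step 2 — v_5(1) = 0 (factor: 1 = (5^0 · 1); the sign does not affect v_p). Step 3 — |x − y|_5 = 5^{0} = 1.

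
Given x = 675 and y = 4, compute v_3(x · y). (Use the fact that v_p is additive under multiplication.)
v_3(2700) = 3

v_p(x) = 3 (factor: 675 = 3^3 · 25); v_p(y) = 0 (factor: 4 = 3^0 · 4). Additivity: v_p(xy) = v_p(x) + v_p(y) = 3 + 0 = 3. (Direct check: xy = 2700 = 3^3 · (100).)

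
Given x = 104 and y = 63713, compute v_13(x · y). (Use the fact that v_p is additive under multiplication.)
v_13(6626152) = 4

v_p(x) = 1 (factor: 104 = 13^1 · 8); v_p(y) = 3 (factor: 63713 = 13^3 · 29). Additivity: v_p(xy) = v_p(x) + v_p(y) = 1 + 3 = 4. (Direct check: xy = 6626152 = 13^4 · (232).)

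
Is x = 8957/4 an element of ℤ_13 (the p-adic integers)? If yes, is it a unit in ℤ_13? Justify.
x ∈ ℤ_13 but not a unit; v_13(x) = 2 > 0

ℤ_13 = {x ∈ ℚ_13 : v_13(x) ≥ 0} and ℤ_13^× = {x ∈ ℤ_13 : v_13(x) = 0}. Here v_13(8957/4) = v_13(num) − v_13(den) = 2; compare against these criteria.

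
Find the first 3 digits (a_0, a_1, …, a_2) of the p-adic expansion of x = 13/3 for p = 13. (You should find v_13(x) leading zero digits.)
(a_0, …, a_2) = (0, 9, 8)

v_13(13/3) = 1, so a_0 = ... = a_0 = 0. Factor out: x = 13^1 · u with u = 1/3 a unit in ℤ_13. Expand u iteratively via a_{v+i} = u_i mod 13, u_{i+1} = (u_i − a_{v+i})/13:
  u_0 = 1/3;  a_1 = 9;  u_1 = (u_0 − 9)/13 = -2/3
  u_1 = -2/3;  a_2 = 8;  u_2 = (u_1 − 8)/13 = -2/3
Digits: (0, 9, 8).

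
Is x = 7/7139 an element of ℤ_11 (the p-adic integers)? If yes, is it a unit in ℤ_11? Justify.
x ∉ ℤ_11 (v_11(x) = -2 < 0)

ℤ_11 = {x ∈ ℚ_11 : v_11(x) ≥ 0} and ℤ_11^× = {x ∈ ℤ_11 : v_11(x) = 0}. Here v_11(7/7139) = v_11(num) − v_11(den) = -2; compare against these criteria.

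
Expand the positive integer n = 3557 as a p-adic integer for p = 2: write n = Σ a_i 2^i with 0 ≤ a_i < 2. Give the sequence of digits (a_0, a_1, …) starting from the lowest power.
(a_0, a_1, …) = (1, 0, 1, 0, 0, 1, 1, 1, 1, 0, 1, 1)

Repeated division by 2 gives the digits low-to-high: 3557 = 1 + 1·2^2 + 1·2^5 + 1·2^6 + 1·2^7 + 1·2^8 + 1·2^10 + 1·2^11. Digit sequence: (1, 0, 1, 0, 0, 1, 1, 1, 1, 0, 1, 1).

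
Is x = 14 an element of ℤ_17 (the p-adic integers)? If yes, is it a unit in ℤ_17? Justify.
x ∈ ℤ_17^× (unit); v_17(x) = 0

ℤ_17 = {x ∈ ℚ_17 : v_17(x) ≥ 0} and ℤ_17^× = {x ∈ ℤ_17 : v_17(x) = 0}. Here v_17(14) = v_17(num) − v_17(den) = 0; compare against these criteria.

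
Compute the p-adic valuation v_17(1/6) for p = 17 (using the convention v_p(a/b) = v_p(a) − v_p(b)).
v_17(1/6) = 0

Factor powers of 17 from the numerator and denominator of the reduced fraction: 1 = 17^0 · 1 and 6 = 17^0 · 6. Apply v_p(a/b) = v_p(a) − v_p(b): v_17(1/6) = 0 − 0 = 0.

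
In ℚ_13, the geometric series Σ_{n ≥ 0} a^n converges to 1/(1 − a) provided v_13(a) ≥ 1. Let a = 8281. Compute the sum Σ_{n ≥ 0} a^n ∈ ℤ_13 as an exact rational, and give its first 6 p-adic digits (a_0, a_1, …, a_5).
Σ a^n = 1/(1 − a) = -1/8280;  first 6 digits = (1, 0, 10, 3, 9, 2)

v_13(a) = 2 ≥ 1, so the series converges in ℤ_13 to 1/(1 − a) = 1/(1 − 8281) = -1/8280. Expand this rational in ℤ_13: compute digits iteratively via d_i = x_i mod 13, x_{i+1} = (x_i − d_i)/13. The first 6 digits are (1, 0, 10, 3, 9, 2).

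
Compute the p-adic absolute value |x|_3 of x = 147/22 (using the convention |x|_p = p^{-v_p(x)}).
|147/22|_3 = 1/3

Step 1 — compute v_3(x) by factoring powers of 3 out of the numerator and denominator: v_3(147/22) = 1. Step 2 — apply |x|_p = p^{-v_p(x)} = 3^{-1} = 1/3.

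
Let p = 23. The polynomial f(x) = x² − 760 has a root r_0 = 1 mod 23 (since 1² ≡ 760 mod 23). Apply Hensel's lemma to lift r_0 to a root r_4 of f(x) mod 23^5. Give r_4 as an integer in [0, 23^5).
r_4 = 6040767 (mod 6436343)

Hensel's recurrence: r_{i+1} = r_i − f(r_i)·(f′(r_i))^{-1} mod 23^{i+2}, with f′(x) = 2x. Iterate:
  r_0 = 1 (mod 23)
  r_1 = 116 (mod 529)
  r_2 = 5935 (mod 12167)
  r_3 = 164106 (mod 279841)
  r_4 = 6040767 (mod 6436343)
Final: r_4 = 6040767, and one checks f(r_4) ≡ 0 mod 23^5.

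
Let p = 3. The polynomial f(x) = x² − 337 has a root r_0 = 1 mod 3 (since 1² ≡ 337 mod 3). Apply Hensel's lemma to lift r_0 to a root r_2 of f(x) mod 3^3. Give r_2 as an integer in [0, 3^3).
r_2 = 16 (mod 27)

Hensel's recurrence: r_{i+1} = r_i − f(r_i)·(f′(r_i))^{-1} mod 3^{i+2}, with f′(x) = 2x. Iterate:
  r_0 = 1 (mod 3)
  r_1 = 7 (mod 9)
  r_2 = 16 (mod 27)
Final: r_2 = 16, and one checks f(r_2) ≡ 0 mod 3^3.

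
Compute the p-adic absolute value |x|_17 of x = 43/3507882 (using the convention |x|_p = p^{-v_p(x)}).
|43/3507882|_17 = 83521

Step 1 — compute v_17(x) by factoring powers of 17 out of the numerator and denominator: v_17(43/3507882) = -4. Step 2 — apply |x|_p = p^{-v_p(x)} = 17^{4} = 83521.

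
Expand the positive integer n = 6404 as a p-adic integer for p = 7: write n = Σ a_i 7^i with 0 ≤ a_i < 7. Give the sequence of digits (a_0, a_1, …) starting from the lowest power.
(a_0, a_1, …) = (6, 4, 4, 4, 2)

Repeated division by 7 gives the digits low-to-high: 6404 = 6 + 4·7^1 + 4·7^2 + 4·7^3 + 2·7^4. Digit sequence: (6, 4, 4, 4, 2).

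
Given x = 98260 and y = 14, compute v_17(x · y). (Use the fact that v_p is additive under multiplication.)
v_17(1375640) = 3

v_p(x) = 3 (factor: 98260 = 17^3 · 20); v_p(y) = 0 (factor: 14 = 17^0 · 14). Additivity: v_p(xy) = v_p(x) + v_p(y) = 3 + 0 = 3. (Direct check: xy = 1375640 = 17^3 · (280).)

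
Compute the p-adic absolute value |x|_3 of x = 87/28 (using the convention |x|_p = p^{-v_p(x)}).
|87/28|_3 = 1/3

Step 1 — compute v_3(x) by factoring powers of 3 out of the numerator and denominator: v_3(87/28) = 1. Step 2 — apply |x|_p = p^{-v_p(x)} = 3^{-1} = 1/3.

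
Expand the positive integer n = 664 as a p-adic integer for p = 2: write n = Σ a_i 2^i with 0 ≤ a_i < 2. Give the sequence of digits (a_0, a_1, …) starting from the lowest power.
(a_0, a_1, …) = (0, 0, 0, 1, 1, 0, 0, 1, 0, 1)

Repeated division by 2 gives the digits low-to-high: 664 = 1·2^3 + 1·2^4 + 1·2^7 + 1·2^9. Digit sequence: (0, 0, 0, 1, 1, 0, 0, 1, 0, 1).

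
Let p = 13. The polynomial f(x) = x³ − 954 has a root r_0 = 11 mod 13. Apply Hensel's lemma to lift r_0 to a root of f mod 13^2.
r_1 = 50 (mod 169)

Hensel: r_{i+1} = r_i − f(r_i)/f′(r_i) mod 13^{i+2}, where f′(x) = 3x². Iterate:
  r_0 = 11 (mod 13)
  r_1 = 50 (mod 169)
Final: r = 50 with f(r) ≡ 0 mod 13^2.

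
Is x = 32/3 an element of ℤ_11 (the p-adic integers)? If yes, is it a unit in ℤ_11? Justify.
x ∈ ℤ_11^× (unit); v_11(x) = 0

ℤ_11 = {x ∈ ℚ_11 : v_11(x) ≥ 0} and ℤ_11^× = {x ∈ ℤ_11 : v_11(x) = 0}. Here v_11(32/3) = v_11(num) − v_11(den) = 0; compare against these criteria.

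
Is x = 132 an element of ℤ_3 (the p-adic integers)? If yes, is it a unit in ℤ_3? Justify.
x ∈ ℤ_3 but not a unit; v_3(x) = 1 > 0

ℤ_3 = {x ∈ ℚ_3 : v_3(x) ≥ 0} and ℤ_3^× = {x ∈ ℤ_3 : v_3(x) = 0}. Here v_3(132) = v_3(num) − v_3(den) = 1; compare against these criteria.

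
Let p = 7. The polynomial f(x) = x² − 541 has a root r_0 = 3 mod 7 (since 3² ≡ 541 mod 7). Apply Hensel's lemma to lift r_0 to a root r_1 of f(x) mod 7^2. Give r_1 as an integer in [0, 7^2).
r_1 = 10 (mod 49)

Hensel's recurrence: r_{i+1} = r_i − f(r_i)·(f′(r_i))^{-1} mod 7^{i+2}, with f′(x) = 2x. Iterate:
  r_0 = 3 (mod 7)
  r_1 = 10 (mod 49)
Final: r_1 = 10, and one checks f(r_1) ≡ 0 mod 7^2.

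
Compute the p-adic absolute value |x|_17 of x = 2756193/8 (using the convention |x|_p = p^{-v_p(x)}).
|2756193/8|_17 = 1/83521

Step 1 — compute v_17(x) by factoring powers of 17 out of the numerator and denominator: v_17(2756193/8) = 4. Step 2 — apply |x|_p = p^{-v_p(x)} = 17^{-4} = 1/83521.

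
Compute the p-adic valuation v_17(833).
v_17(833) = 1

v_17(n) is the largest exponent k such that 17^k divides n. Factor out: 833 = 17^1 · 49. (Sign doesn't affect v_p.) So v_17(833) = 1.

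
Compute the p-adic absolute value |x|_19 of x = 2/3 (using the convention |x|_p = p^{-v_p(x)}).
|2/3|_19 = 1

Step 1 — compute v_19(x) by factoring powers of 19 out of the numerator and denominator: v_19(2/3) = 0. Step 2 — apply |x|_p = p^{-v_p(x)} = 19^{0} = 1.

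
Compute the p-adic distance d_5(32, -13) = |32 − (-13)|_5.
d_5(32, -13) = 1/5

Step 1 — x − y = 32 − (-13) = 45. Step 2 — v_5(45) = 1 (factor: 45 = (5^1 · 9); the sign does not affect v_p). Step 3 — |x − y|_5 = 5^{-1} = 1/5.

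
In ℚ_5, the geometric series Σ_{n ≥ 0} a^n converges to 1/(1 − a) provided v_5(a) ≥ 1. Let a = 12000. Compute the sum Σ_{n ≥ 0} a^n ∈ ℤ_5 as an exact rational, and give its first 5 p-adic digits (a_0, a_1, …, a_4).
Σ a^n = 1/(1 − a) = -1/11999;  first 5 digits = (1, 0, 0, 1, 4)

v_5(a) = 3 ≥ 1, so the series converges in ℤ_5 to 1/(1 − a) = 1/(1 − 12000) = -1/11999. Expand this rational in ℤ_5: compute digits iteratively via d_i = x_i mod 5, x_{i+1} = (x_i − d_i)/5. The first 5 digits are (1, 0, 0, 1, 4).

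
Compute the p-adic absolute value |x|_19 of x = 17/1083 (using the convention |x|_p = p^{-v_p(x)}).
|17/1083|_19 = 361

Step 1 — compute v_19(x) by factoring powers of 19 out of the numerator and denominator: v_19(17/1083) = -2. Step 2 — apply |x|_p = p^{-v_p(x)} = 19^{2} = 361.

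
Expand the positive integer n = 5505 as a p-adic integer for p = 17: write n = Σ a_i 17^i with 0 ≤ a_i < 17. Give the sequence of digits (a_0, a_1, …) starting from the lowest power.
(a_0, a_1, …) = (14, 0, 2, 1)

Repeated division by 17 gives the digits low-to-high: 5505 = 14 + 2·17^2 + 1·17^3. Digit sequence: (14, 0, 2, 1).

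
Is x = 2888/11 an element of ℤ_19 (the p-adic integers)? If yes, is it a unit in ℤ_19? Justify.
x ∈ ℤ_19 but not a unit; v_19(x) = 2 > 0

ℤ_19 = {x ∈ ℚ_19 : v_19(x) ≥ 0} and ℤ_19^× = {x ∈ ℤ_19 : v_19(x) = 0}. Here v_19(2888/11) = v_19(num) − v_19(den) = 2; compare against these criteria.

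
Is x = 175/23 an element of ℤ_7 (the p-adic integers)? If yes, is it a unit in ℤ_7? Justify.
x ∈ ℤ_7 but not a unit; v_7(x) = 1 > 0

ℤ_7 = {x ∈ ℚ_7 : v_7(x) ≥ 0} and ℤ_7^× = {x ∈ ℤ_7 : v_7(x) = 0}. Here v_7(175/23) = v_7(num) − v_7(den) = 1; compare against these criteria.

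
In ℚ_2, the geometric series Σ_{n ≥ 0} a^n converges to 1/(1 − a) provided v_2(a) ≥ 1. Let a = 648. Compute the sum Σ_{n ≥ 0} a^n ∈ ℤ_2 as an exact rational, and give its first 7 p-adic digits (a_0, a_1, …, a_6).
Σ a^n = 1/(1 − a) = -1/647;  first 7 digits = (1, 0, 0, 1, 0, 0, 1)

v_2(a) = 3 ≥ 1, so the series converges in ℤ_2 to 1/(1 − a) = 1/(1 − 648) = -1/647. Expand this rational in ℤ_2: compute digits iteratively via d_i = x_i mod 2, x_{i+1} = (x_i − d_i)/2. The first 7 digits are (1, 0, 0, 1, 0, 0, 1).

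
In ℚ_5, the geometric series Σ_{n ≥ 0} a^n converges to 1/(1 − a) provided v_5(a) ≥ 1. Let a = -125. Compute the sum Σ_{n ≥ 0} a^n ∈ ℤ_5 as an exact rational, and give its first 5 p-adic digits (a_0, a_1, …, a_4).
Σ a^n = 1/(1 − a) = 1/126;  first 5 digits = (1, 0, 0, 4, 4)

v_5(a) = 3 ≥ 1, so the series converges in ℤ_5 to 1/(1 − a) = 1/(1 − (-125)) = 1/126. Expand this rational in ℤ_5: compute digits iteratively via d_i = x_i mod 5, x_{i+1} = (x_i − d_i)/5. The first 5 digits are (1, 0, 0, 4, 4).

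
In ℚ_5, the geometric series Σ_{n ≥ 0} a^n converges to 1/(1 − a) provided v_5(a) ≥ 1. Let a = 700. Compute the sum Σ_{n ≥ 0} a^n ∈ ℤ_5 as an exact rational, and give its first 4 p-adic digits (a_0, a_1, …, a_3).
Σ a^n = 1/(1 − a) = -1/699;  first 4 digits = (1, 0, 3, 0)

v_5(a) = 2 ≥ 1, so the series converges in ℤ_5 to 1/(1 − a) = 1/(1 − 700) = -1/699. Expand this rational in ℤ_5: compute digits iteratively via d_i = x_i mod 5, x_{i+1} = (x_i − d_i)/5. The first 4 digits are (1, 0, 3, 0).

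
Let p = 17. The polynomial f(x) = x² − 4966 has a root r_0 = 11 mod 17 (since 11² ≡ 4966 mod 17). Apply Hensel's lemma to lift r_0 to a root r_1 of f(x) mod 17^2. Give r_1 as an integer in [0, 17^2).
r_1 = 113 (mod 289)

Hensel's recurrence: r_{i+1} = r_i − f(r_i)·(f′(r_i))^{-1} mod 17^{i+2}, with f′(x) = 2x. Iterate:
  r_0 = 11 (mod 17)
  r_1 = 113 (mod 289)
Final: r_1 = 113, and one checks f(r_1) ≡ 0 mod 17^2.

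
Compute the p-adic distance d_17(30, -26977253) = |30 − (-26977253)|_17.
d_17(30, -26977253) = 1/1419857

Step 1 — x − y = 30 − (-26977253) = 26977283. Step 2 — v_17(26977283) = 5 (factor: 26977283 = (17^5 · 19); the sign does not affect v_p). Step 3 — |x − y|_17 = 17^{-5} = 1/1419857.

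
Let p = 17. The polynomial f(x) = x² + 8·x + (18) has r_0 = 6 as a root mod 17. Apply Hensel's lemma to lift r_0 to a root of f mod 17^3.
r_2 = 1417 (mod 4913)

Hensel: r_{i+1} = r_i − f(r_i)·(f′(r_i))^{-1} mod 17^{i+2}, f′(x) = 2x + 8. Iterate:
  r_0 = 6 (mod 17)
  r_1 = 261 (mod 289)
  r_2 = 1417 (mod 4913)
Final: r = 1417 satisfies f(r) ≡ 0 mod 17^3.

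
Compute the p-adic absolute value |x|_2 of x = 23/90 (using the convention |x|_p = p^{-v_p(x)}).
|23/90|_2 = 2

Step 1 — compute v_2(x) by factoring powers of 2 out of the numerator and denominator: v_2(23/90) = -1. Step 2 — apply |x|_p = p^{-v_p(x)} = 2^{1} = 2.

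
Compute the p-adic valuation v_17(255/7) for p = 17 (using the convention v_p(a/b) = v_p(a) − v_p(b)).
v_17(255/7) = 1

Factor powers of 17 from the numerator and denominator of the reduced fraction: 255 = 17^1 · 15 and 7 = 17^0 · 7. Apply v_p(a/b) = v_p(a) − v_p(b): v_17(255/7) = 1 − 0 = 1.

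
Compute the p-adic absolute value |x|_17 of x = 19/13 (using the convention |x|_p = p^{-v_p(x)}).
|19/13|_17 = 1

Step 1 — compute v_17(x) by factoring powers of 17 out of the numerator and denominator: v_17(19/13) = 0. Step 2 — apply |x|_p = p^{-v_p(x)} = 17^{0} = 1.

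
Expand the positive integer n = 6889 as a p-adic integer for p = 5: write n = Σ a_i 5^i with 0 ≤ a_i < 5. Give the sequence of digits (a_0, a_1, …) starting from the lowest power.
(a_0, a_1, …) = (4, 2, 0, 0, 1, 2)

Repeated division by 5 gives the digits low-to-high: 6889 = 4 + 2·5^1 + 1·5^4 + 2·5^5. Digit sequence: (4, 2, 0, 0, 1, 2).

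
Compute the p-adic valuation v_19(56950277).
v_19(56950277) = 5

v_19(n) is the largest exponent k such that 19^k divides n. Factor out: 56950277 = 19^5 · 23. (Sign doesn't affect v_p.) So v_19(56950277) = 5.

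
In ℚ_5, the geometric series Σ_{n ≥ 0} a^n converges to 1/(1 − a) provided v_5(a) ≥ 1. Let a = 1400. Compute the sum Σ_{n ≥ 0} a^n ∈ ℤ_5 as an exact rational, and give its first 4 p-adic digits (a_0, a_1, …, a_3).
Σ a^n = 1/(1 − a) = -1/1399;  first 4 digits = (1, 0, 1, 1)

v_5(a) = 2 ≥ 1, so the series converges in ℤ_5 to 1/(1 − a) = 1/(1 − 1400) = -1/1399. Expand this rational in ℤ_5: compute digits iteratively via d_i = x_i mod 5, x_{i+1} = (x_i − d_i)/5. The first 4 digits are (1, 0, 1, 1).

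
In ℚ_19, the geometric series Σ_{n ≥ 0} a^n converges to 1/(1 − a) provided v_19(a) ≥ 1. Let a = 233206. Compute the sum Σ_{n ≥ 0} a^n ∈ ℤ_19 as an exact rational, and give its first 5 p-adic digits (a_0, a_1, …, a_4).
Σ a^n = 1/(1 − a) = -1/233205;  first 5 digits = (1, 0, 0, 15, 1)

v_19(a) = 3 ≥ 1, so the series converges in ℤ_19 to 1/(1 − a) = 1/(1 − 233206) = -1/233205. Expand this rational in ℤ_19: compute digits iteratively via d_i = x_i mod 19, x_{i+1} = (x_i − d_i)/19. The first 5 digits are (1, 0, 0, 15, 1).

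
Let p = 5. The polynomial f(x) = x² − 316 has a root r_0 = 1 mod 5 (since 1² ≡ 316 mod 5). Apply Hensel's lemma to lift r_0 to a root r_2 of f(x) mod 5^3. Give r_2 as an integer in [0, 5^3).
r_2 = 21 (mod 125)

Hensel's recurrence: r_{i+1} = r_i − f(r_i)·(f′(r_i))^{-1} mod 5^{i+2}, with f′(x) = 2x. Iterate:
  r_0 = 1 (mod 5)
  r_1 = 21 (mod 25)
  r_2 = 21 (mod 125)
Final: r_2 = 21, and one checks f(r_2) ≡ 0 mod 5^3.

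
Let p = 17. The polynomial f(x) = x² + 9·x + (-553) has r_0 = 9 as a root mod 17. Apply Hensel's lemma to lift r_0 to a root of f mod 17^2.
r_1 = 77 (mod 289)

Hensel: r_{i+1} = r_i − f(r_i)·(f′(r_i))^{-1} mod 17^{i+2}, f′(x) = 2x + 9. Iterate:
  r_0 = 9 (mod 17)
  r_1 = 77 (mod 289)
Final: r = 77 satisfies f(r) ≡ 0 mod 17^2.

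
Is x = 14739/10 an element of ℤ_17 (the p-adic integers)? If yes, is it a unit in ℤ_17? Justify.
x ∈ ℤ_17 but not a unit; v_17(x) = 3 > 0

ℤ_17 = {x ∈ ℚ_17 : v_17(x) ≥ 0} and ℤ_17^× = {x ∈ ℤ_17 : v_17(x) = 0}. Here v_17(14739/10) = v_17(num) − v_17(den) = 3; compare against these criteria.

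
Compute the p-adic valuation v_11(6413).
v_11(6413) = 2

v_11(n) is the largest exponent k such that 11^k divides n. Factor out: 6413 = 11^2 · 53. (Sign doesn't affect v_p.) So v_11(6413) = 2.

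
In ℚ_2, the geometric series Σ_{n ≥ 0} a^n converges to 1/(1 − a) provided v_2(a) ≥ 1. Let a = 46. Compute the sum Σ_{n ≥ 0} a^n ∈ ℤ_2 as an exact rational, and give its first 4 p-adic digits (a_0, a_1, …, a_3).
Σ a^n = 1/(1 − a) = -1/45;  first 4 digits = (1, 1, 0, 1)

v_2(a) = 1 ≥ 1, so the series converges in ℤ_2 to 1/(1 − a) = 1/(1 − 46) = -1/45. Expand this rational in ℤ_2: compute digits iteratively via d_i = x_i mod 2, x_{i+1} = (x_i − d_i)/2. The first 4 digits are (1, 1, 0, 1).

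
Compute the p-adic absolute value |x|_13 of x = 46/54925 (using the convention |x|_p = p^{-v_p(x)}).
|46/54925|_13 = 2197

Step 1 — compute v_13(x) by factoring powers of 13 out of the numerator and denominator: v_13(46/54925) = -3. Step 2 — apply |x|_p = p^{-v_p(x)} = 13^{3} = 2197.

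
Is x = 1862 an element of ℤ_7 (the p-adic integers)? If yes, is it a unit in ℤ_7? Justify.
x ∈ ℤ_7 but not a unit; v_7(x) = 2 > 0

ℤ_7 = {x ∈ ℚ_7 : v_7(x) ≥ 0} and ℤ_7^× = {x ∈ ℤ_7 : v_7(x) = 0}. Here v_7(1862) = v_7(num) − v_7(den) = 2; compare against these criteria.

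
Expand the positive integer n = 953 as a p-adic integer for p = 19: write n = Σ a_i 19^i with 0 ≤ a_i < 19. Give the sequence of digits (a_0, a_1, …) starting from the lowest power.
(a_0, a_1, …) = (3, 12, 2)

Repeated division by 19 gives the digits low-to-high: 953 = 3 + 12·19^1 + 2·19^2. Digit sequence: (3, 12, 2).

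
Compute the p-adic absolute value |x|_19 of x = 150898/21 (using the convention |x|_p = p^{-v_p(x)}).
|150898/21|_19 = 1/6859

Step 1 — compute v_19(x) by factoring powers of 19 out of the numerator and denominator: v_19(150898/21) = 3. Step 2 — apply |x|_p = p^{-v_p(x)} = 19^{-3} = 1/6859.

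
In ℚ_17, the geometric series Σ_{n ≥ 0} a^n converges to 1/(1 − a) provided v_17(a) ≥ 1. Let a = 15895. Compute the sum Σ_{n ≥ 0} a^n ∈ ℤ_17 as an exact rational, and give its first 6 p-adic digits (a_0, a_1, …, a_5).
Σ a^n = 1/(1 − a) = -1/15894;  first 6 digits = (1, 0, 4, 3, 16, 7)

v_17(a) = 2 ≥ 1, so the series converges in ℤ_17 to 1/(1 − a) = 1/(1 − 15895) = -1/15894. Expand this rational in ℤ_17: compute digits iteratively via d_i = x_i mod 17, x_{i+1} = (x_i − d_i)/17. The first 6 digits are (1, 0, 4, 3, 16, 7).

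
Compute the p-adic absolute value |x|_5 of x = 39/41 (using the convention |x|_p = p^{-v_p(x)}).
|39/41|_5 = 1

Step 1 — compute v_5(x) by factoring powers of 5 out of the numerator and denominator: v_5(39/41) = 0. Step 2 — apply |x|_p = p^{-v_p(x)} = 5^{0} = 1.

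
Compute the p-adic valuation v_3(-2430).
v_3(-2430) = 5

v_3(n) is the largest exponent k such that 3^k divides n. Factor out: -2430 = -3^5 · 10. (Sign doesn't affect v_p.) So v_3(-2430) = 5.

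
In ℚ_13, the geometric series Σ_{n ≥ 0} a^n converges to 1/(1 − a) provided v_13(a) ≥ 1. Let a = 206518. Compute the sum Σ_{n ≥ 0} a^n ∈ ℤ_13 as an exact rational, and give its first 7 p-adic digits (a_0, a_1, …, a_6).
Σ a^n = 1/(1 − a) = -1/206517;  first 7 digits = (1, 0, 0, 3, 7, 0, 9)

v_13(a) = 3 ≥ 1, so the series converges in ℤ_13 to 1/(1 − a) = 1/(1 − 206518) = -1/206517. Expand this rational in ℤ_13: compute digits iteratively via d_i = x_i mod 13, x_{i+1} = (x_i − d_i)/13. The first 7 digits are (1, 0, 0, 3, 7, 0, 9).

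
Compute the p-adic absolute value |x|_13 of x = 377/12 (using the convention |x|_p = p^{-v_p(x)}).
|377/12|_13 = 1/13

Step 1 — compute v_13(x) by factoring powers of 13 out of the numerator and denominator: v_13(377/12) = 1. Step 2 — apply |x|_p = p^{-v_p(x)} = 13^{-1} = 1/13.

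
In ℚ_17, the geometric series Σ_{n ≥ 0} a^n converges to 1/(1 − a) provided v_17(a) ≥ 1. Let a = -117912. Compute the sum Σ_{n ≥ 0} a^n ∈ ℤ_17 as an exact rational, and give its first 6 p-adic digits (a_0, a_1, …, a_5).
Σ a^n = 1/(1 − a) = 1/117913;  first 6 digits = (1, 0, 0, 10, 15, 16)

v_17(a) = 3 ≥ 1, so the series converges in ℤ_17 to 1/(1 − a) = 1/(1 − (-117912)) = 1/117913. Expand this rational in ℤ_17: compute digits iteratively via d_i = x_i mod 17, x_{i+1} = (x_i − d_i)/17. The first 6 digits are (1, 0, 0, 10, 15, 16).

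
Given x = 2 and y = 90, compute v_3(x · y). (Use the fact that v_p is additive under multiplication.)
v_3(180) = 2

v_p(x) = 0 (factor: 2 = 3^0 · 2); v_p(y) = 2 (factor: 90 = 3^2 · 10). Additivity: v_p(xy) = v_p(x) + v_p(y) = 0 + 2 = 2. (Direct check: xy = 180 = 3^2 · (20).)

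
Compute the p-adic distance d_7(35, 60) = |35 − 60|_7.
d_7(35, 60) = 1

Step 1 — x − y = 35 − 60 = -25. Step 2 — v_7(-25) = 0 (factor: -25 = −(7^0 · 25); the sign does not affect v_p). Step 3 — |x − y|_7 = 7^{0} = 1.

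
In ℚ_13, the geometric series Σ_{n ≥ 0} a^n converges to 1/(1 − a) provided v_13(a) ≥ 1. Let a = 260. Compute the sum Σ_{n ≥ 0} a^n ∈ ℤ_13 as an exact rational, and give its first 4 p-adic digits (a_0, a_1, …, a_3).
Σ a^n = 1/(1 − a) = -1/259;  first 4 digits = (1, 7, 11, 9)

v_13(a) = 1 ≥ 1, so the series converges in ℤ_13 to 1/(1 − a) = 1/(1 − 260) = -1/259. Expand this rational in ℤ_13: compute digits iteratively via d_i = x_i mod 13, x_{i+1} = (x_i − d_i)/13. The first 4 digits are (1, 7, 11, 9).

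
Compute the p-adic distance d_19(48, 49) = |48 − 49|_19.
d_19(48, 49) = 1

Step 1 — x − y = 48 − 49 = -1. Step 2 — v_19(-1) = 0 (factor: -1 = −(19^0 · 1); the sign does not affect v_p). Step 3 — |x − y|_19 = 19^{0} = 1.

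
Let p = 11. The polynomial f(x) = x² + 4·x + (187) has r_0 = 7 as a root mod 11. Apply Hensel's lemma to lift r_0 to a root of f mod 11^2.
r_1 = 73 (mod 121)

Hensel: r_{i+1} = r_i − f(r_i)·(f′(r_i))^{-1} mod 11^{i+2}, f′(x) = 2x + 4. Iterate:
  r_0 = 7 (mod 11)
  r_1 = 73 (mod 121)
Final: r = 73 satisfies f(r) ≡ 0 mod 11^2.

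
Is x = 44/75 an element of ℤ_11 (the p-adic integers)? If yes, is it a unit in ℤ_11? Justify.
x ∈ ℤ_11 but not a unit; v_11(x) = 1 > 0

ℤ_11 = {x ∈ ℚ_11 : v_11(x) ≥ 0} and ℤ_11^× = {x ∈ ℤ_11 : v_11(x) = 0}. Here v_11(44/75) = v_11(num) − v_11(den) = 1; compare against these criteria.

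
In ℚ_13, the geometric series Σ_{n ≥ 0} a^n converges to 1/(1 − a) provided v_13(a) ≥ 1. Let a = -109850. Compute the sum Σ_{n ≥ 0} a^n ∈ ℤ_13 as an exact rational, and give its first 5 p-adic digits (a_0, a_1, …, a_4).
Σ a^n = 1/(1 − a) = 1/109851;  first 5 digits = (1, 0, 0, 2, 9)

v_13(a) = 3 ≥ 1, so the series converges in ℤ_13 to 1/(1 − a) = 1/(1 − (-109850)) = 1/109851. Expand this rational in ℤ_13: compute digits iteratively via d_i = x_i mod 13, x_{i+1} = (x_i − d_i)/13. The first 5 digits are (1, 0, 0, 2, 9).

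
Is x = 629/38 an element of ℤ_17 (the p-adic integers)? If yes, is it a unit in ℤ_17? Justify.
x ∈ ℤ_17 but not a unit; v_17(x) = 1 > 0

ℤ_17 = {x ∈ ℚ_17 : v_17(x) ≥ 0} and ℤ_17^× = {x ∈ ℤ_17 : v_17(x) = 0}. Here v_17(629/38) = v_17(num) − v_17(den) = 1; compare against these criteria.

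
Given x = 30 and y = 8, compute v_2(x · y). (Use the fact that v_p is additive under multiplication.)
v_2(240) = 4

v_p(x) = 1 (factor: 30 = 2^1 · 15); v_p(y) = 3 (factor: 8 = 2^3 · 1). Additivity: v_p(xy) = v_p(x) + v_p(y) = 1 + 3 = 4. (Direct check: xy = 240 = 2^4 · (15).)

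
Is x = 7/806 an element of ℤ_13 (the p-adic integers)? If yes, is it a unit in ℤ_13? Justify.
x ∉ ℤ_13 (v_13(x) = -1 < 0)

ℤ_13 = {x ∈ ℚ_13 : v_13(x) ≥ 0} and ℤ_13^× = {x ∈ ℤ_13 : v_13(x) = 0}. Here v_13(7/806) = v_13(num) − v_13(den) = -1; compare against these criteria.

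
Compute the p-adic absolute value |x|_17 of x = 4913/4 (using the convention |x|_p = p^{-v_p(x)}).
|4913/4|_17 = 1/4913

Step 1 — compute v_17(x) by factoring powers of 17 out of the numerator and denominator: v_17(4913/4) = 3. Step 2 — apply |x|_p = p^{-v_p(x)} = 17^{-3} = 1/4913.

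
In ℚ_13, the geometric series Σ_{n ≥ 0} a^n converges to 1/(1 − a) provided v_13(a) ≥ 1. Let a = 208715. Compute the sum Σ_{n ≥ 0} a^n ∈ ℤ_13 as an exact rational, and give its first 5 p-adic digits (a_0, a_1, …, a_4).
Σ a^n = 1/(1 − a) = -1/208714;  first 5 digits = (1, 0, 0, 4, 7)

v_13(a) = 3 ≥ 1, so the series converges in ℤ_13 to 1/(1 − a) = 1/(1 − 208715) = -1/208714. Expand this rational in ℤ_13: compute digits iteratively via d_i = x_i mod 13, x_{i+1} = (x_i − d_i)/13. The first 5 digits are (1, 0, 0, 4, 7).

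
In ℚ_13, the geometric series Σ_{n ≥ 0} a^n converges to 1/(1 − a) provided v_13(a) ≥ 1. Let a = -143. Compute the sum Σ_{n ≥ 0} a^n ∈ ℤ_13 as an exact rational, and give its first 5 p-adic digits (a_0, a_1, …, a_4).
Σ a^n = 1/(1 − a) = 1/144;  first 5 digits = (1, 2, 3, 4, 5)

v_13(a) = 1 ≥ 1, so the series converges in ℤ_13 to 1/(1 − a) = 1/(1 − (-143)) = 1/144. Expand this rational in ℤ_13: compute digits iteratively via d_i = x_i mod 13, x_{i+1} = (x_i − d_i)/13. The first 5 digits are (1, 2, 3, 4, 5).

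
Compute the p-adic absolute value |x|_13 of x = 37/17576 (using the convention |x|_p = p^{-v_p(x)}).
|37/17576|_13 = 2197

Step 1 — compute v_13(x) by factoring powers of 13 out of the numerator and denominator: v_13(37/17576) = -3. Step 2 — apply |x|_p = p^{-v_p(x)} = 13^{3} = 2197.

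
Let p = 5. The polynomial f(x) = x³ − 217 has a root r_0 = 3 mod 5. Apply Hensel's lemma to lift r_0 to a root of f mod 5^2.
r_1 = 23 (mod 25)

Hensel: r_{i+1} = r_i − f(r_i)/f′(r_i) mod 5^{i+2}, where f′(x) = 3x². Iterate:
  r_0 = 3 (mod 5)
  r_1 = 23 (mod 25)
Final: r = 23 with f(r) ≡ 0 mod 5^2.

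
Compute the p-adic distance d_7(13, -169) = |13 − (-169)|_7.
d_7(13, -169) = 1/7

Step 1 — x − y = 13 − (-169) = 182. Step 2 — v_7(182) = 1 (factor: 182 = (7^1 · 26); the sign does not affect v_p). Step 3 — |x − y|_7 = 7^{-1} = 1/7.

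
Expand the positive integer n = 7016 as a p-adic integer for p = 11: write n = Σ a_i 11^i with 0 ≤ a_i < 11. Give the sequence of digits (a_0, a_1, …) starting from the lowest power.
(a_0, a_1, …) = (9, 10, 2, 5)

Repeated division by 11 gives the digits low-to-high: 7016 = 9 + 10·11^1 + 2·11^2 + 5·11^3. Digit sequence: (9, 10, 2, 5).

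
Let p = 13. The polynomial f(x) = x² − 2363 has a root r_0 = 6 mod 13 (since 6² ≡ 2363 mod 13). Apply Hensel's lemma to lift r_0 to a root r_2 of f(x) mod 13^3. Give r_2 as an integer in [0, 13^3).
r_2 = 1904 (mod 2197)

Hensel's recurrence: r_{i+1} = r_i − f(r_i)·(f′(r_i))^{-1} mod 13^{i+2}, with f′(x) = 2x. Iterate:
  r_0 = 6 (mod 13)
  r_1 = 45 (mod 169)
  r_2 = 1904 (mod 2197)
Final: r_2 = 1904, and one checks f(r_2) ≡ 0 mod 13^3.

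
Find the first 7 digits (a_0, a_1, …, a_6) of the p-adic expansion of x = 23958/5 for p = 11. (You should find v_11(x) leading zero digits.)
(a_0, …, a_6) = (0, 0, 0, 8, 4, 4, 4)

v_11(23958/5) = 3, so a_0 = ... = a_2 = 0. Factor out: x = 11^3 · u with u = 18/5 a unit in ℤ_11. Expand u iteratively via a_{v+i} = u_i mod 11, u_{i+1} = (u_i − a_{v+i})/11:
  u_0 = 18/5;  a_3 = 8;  u_1 = (u_0 − 8)/11 = -2/5
  u_1 = -2/5;  a_4 = 4;  u_2 = (u_1 − 4)/11 = -2/5
  u_2 = -2/5;  a_5 = 4;  u_3 = (u_2 − 4)/11 = -2/5
  u_3 = -2/5;  a_6 = 4;  u_4 = (u_3 − 4)/11 = -2/5
Digits: (0, 0, 0, 8, 4, 4, 4).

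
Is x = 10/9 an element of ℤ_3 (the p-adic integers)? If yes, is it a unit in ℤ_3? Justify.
x ∉ ℤ_3 (v_3(x) = -2 < 0)

ℤ_3 = {x ∈ ℚ_3 : v_3(x) ≥ 0} and ℤ_3^× = {x ∈ ℤ_3 : v_3(x) = 0}. Here v_3(10/9) = v_3(num) − v_3(den) = -2; compare against these criteria.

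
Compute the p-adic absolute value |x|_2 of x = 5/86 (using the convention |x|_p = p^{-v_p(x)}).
|5/86|_2 = 2

Step 1 — compute v_2(x) by factoring powers of 2 out of the numerator and denominator: v_2(5/86) = -1. Step 2 — apply |x|_p = p^{-v_p(x)} = 2^{1} = 2.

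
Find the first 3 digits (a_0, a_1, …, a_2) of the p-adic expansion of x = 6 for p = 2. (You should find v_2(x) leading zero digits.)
(a_0, …, a_2) = (0, 1, 1)

v_2(6) = 1, so a_0 = ... = a_0 = 0. Factor out: x = 2^1 · u with u = 3 a unit in ℤ_2. Expand u iteratively via a_{v+i} = u_i mod 2, u_{i+1} = (u_i − a_{v+i})/2:
  u_0 = 3;  a_1 = 1;  u_1 = (u_0 − 1)/2 = 1
  u_1 = 1;  a_2 = 1;  u_2 = (u_1 − 1)/2 = 0
Digits: (0, 1, 1).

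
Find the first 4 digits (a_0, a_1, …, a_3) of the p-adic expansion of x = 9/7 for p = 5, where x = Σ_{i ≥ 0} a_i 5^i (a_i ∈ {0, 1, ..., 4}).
(a_0, …, a_3) = (2, 2, 1, 4)

v_5(9/7) = 0 (numerator and denominator both coprime to 5), so x ∈ ℤ_5^×. Compute digits iteratively via a_i = x_i mod 5, x_{i+1} = (x_i − a_i)/5, with x_0 = x:
  x_0 = 9/7;  a_0 = 2;  x_1 = (x_0 − 2)/5 = -1/7
  x_1 = -1/7;  a_1 = 2;  x_2 = (x_1 − 2)/5 = -3/7
  x_2 = -3/7;  a_2 = 1;  x_3 = (x_2 − 1)/5 = -2/7
  x_3 = -2/7;  a_3 = 4;  x_4 = (x_3 − 4)/5 = -6/7
Digits: (2, 2, 1, 4).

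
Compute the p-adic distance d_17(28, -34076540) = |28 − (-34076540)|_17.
d_17(28, -34076540) = 1/1419857

Step 1 — x − y = 28 − (-34076540) = 34076568. Step 2 — v_17(34076568) = 5 (factor: 34076568 = (17^5 · 24); the sign does not affect v_p). Step 3 — |x − y|_17 = 17^{-5} = 1/1419857.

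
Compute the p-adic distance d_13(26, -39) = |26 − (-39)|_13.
d_13(26, -39) = 1/13

Step 1 — x − y = 26 − (-39) = 65. Step 2 — v_13(65) = 1 (factor: 65 = (13^1 · 5); the sign does not affect v_p). Step 3 — |x − y|_13 = 13^{-1} = 1/13.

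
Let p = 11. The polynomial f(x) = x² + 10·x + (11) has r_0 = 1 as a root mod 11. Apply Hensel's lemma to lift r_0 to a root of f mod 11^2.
r_1 = 100 (mod 121)

Hensel: r_{i+1} = r_i − f(r_i)·(f′(r_i))^{-1} mod 11^{i+2}, f′(x) = 2x + 10. Iterate:
  r_0 = 1 (mod 11)
  r_1 = 100 (mod 121)
Final: r = 100 satisfies f(r) ≡ 0 mod 11^2.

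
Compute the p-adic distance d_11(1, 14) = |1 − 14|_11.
d_11(1, 14) = 1

Step 1 — x − y = 1 − 14 = -13. Step 2 — v_11(-13) = 0 (factor: -13 = −(11^0 · 13); the sign does not affect v_p). Step 3 — |x − y|_11 = 11^{0} = 1.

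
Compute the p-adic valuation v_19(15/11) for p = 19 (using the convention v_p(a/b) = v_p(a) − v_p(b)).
v_19(15/11) = 0

Factor powers of 19 from the numerator and denominator of the reduced fraction: 15 = 19^0 · 15 and 11 = 19^0 · 11. Apply v_p(a/b) = v_p(a) − v_p(b): v_19(15/11) = 0 − 0 = 0.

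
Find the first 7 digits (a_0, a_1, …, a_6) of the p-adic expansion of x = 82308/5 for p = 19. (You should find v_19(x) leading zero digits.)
(a_0, …, a_6) = (0, 0, 0, 10, 11, 7, 11)

v_19(82308/5) = 3, so a_0 = ... = a_2 = 0. Factor out: x = 19^3 · u with u = 12/5 a unit in ℤ_19. Expand u iteratively via a_{v+i} = u_i mod 19, u_{i+1} = (u_i − a_{v+i})/19:
  u_0 = 12/5;  a_3 = 10;  u_1 = (u_0 − 10)/19 = -2/5
  u_1 = -2/5;  a_4 = 11;  u_2 = (u_1 − 11)/19 = -3/5
  u_2 = -3/5;  a_5 = 7;  u_3 = (u_2 − 7)/19 = -2/5
  u_3 = -2/5;  a_6 = 11;  u_4 = (u_3 − 11)/19 = -3/5
Digits: (0, 0, 0, 10, 11, 7, 11).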